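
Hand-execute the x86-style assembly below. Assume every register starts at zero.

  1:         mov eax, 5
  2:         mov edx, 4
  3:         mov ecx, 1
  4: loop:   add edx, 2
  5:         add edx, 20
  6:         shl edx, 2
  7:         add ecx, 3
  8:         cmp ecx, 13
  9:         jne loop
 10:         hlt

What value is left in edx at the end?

eax=5
edx=4
ecx=1
edx=4+2=6
edx=6+20=26
edx=26<<2=104
ecx=1+3=4
cmp ecx, 13  (cmp 4,13)
jne loop: taken
edx=104+2=106
edx=106+20=126
edx=126<<2=504
ecx=4+3=7
cmp ecx, 13  (cmp 7,13)
jne loop: taken
edx=504+2=506
edx=506+20=526
edx=526<<2=2104
ecx=7+3=10
cmp ecx, 13  (cmp 10,13)
jne loop: taken
edx=2104+2=2106
edx=2106+20=2126
edx=2126<<2=8504
ecx=10+3=13
cmp ecx, 13  (cmp 13,13)
jne loop: not taken
halt.

8504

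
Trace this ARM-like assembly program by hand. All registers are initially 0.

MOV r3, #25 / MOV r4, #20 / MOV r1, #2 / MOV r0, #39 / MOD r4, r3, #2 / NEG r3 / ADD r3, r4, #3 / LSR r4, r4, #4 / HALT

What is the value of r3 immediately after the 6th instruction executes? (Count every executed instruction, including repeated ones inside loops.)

-25

MOV r3, #25 → r3=25
MOV r4, #20 → r4=20
MOV r1, #2 → r1=2
MOV r0, #39 → r0=39
MOD r4, r3, #2 → r4=25%2=1
NEG r3 → r3=-(25)=-25
After step 6: r3 = -25.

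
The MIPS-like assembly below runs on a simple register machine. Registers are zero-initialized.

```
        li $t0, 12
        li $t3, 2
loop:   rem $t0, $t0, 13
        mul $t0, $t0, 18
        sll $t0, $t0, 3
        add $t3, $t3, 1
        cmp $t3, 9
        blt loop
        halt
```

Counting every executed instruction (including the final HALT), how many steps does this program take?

$t0=12
$t3=2
$t0=12%13=12
$t0=12*18=216
$t0=216<<3=1728
$t3=2+1=3
cmp $t3, 9  (cmp 3,9)
blt loop: taken
$t0=1728%13=12
$t0=12*18=216
$t0=216<<3=1728
$t3=3+1=4
cmp $t3, 9  (cmp 4,9)
blt loop: taken
$t0=1728%13=12
$t0=12*18=216
$t0=216<<3=1728
$t3=4+1=5
cmp $t3, 9  (cmp 5,9)
blt loop: taken
$t0=1728%13=12
$t0=12*18=216
$t0=216<<3=1728
$t3=5+1=6
cmp $t3, 9  (cmp 6,9)
blt loop: taken
$t0=1728%13=12
$t0=12*18=216
$t0=216<<3=1728
$t3=6+1=7
cmp $t3, 9  (cmp 7,9)
blt loop: taken
$t0=1728%13=12
$t0=12*18=216
$t0=216<<3=1728
$t3=7+1=8
cmp $t3, 9  (cmp 8,9)
blt loop: taken
$t0=1728%13=12
$t0=12*18=216
$t0=216<<3=1728
$t3=8+1=9
cmp $t3, 9  (cmp 9,9)
blt loop: not taken
halt.
Total executed instructions: 45.

45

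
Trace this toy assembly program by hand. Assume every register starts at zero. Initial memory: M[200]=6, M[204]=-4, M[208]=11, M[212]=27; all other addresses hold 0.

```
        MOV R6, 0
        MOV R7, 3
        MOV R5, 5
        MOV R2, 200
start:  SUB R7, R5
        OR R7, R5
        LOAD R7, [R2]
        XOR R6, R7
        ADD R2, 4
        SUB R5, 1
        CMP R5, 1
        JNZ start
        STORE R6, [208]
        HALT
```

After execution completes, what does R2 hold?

after MOV R6, 0: R6=0
after MOV R7, 3: R7=3
after MOV R5, 5: R5=5
after MOV R2, 200: R2=200
after SUB R7, R5: R7=3-5=-2
after OR R7, R5: R7=(-2)|5=-1
after LOAD R7, [R2]: R7=M[200]=6
after XOR R6, R7: R6=0^6=6
after ADD R2, 4: R2=200+4=204
after SUB R5, 1: R5=5-1=4
CMP R5, 1  (cmp 4,1)
JNZ start: taken
after SUB R7, R5: R7=6-4=2
after OR R7, R5: R7=2|4=6
after LOAD R7, [R2]: R7=M[204]=-4
after XOR R6, R7: R6=6^(-4)=-6
after ADD R2, 4: R2=204+4=208
after SUB R5, 1: R5=4-1=3
CMP R5, 1  (cmp 3,1)
JNZ start: taken
after SUB R7, R5: R7=(-4)-3=-7
after OR R7, R5: R7=(-7)|3=-5
after LOAD R7, [R2]: R7=M[208]=11
after XOR R6, R7: R6=(-6)^11=-15
after ADD R2, 4: R2=208+4=212
after SUB R5, 1: R5=3-1=2
CMP R5, 1  (cmp 2,1)
JNZ start: taken
after SUB R7, R5: R7=11-2=9
after OR R7, R5: R7=9|2=11
after LOAD R7, [R2]: R7=M[212]=27
after XOR R6, R7: R6=(-15)^27=-22
after ADD R2, 4: R2=212+4=216
after SUB R5, 1: R5=2-1=1
CMP R5, 1  (cmp 1,1)
JNZ start: not taken
STORE R6, [208] → M[208]=-22
halt.

216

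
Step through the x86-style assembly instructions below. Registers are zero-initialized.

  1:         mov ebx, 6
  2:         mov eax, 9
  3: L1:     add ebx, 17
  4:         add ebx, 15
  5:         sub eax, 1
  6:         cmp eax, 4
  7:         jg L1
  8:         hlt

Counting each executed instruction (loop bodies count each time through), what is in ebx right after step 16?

102

after mov ebx, 6: ebx=6
after mov eax, 9: eax=9
after add ebx, 17: ebx=6+17=23
after add ebx, 15: ebx=23+15=38
after sub eax, 1: eax=9-1=8
cmp eax, 4  (cmp 8,4)
jg L1: taken
after add ebx, 17: ebx=38+17=55
after add ebx, 15: ebx=55+15=70
after sub eax, 1: eax=8-1=7
cmp eax, 4  (cmp 7,4)
jg L1: taken
after add ebx, 17: ebx=70+17=87
after add ebx, 15: ebx=87+15=102
after sub eax, 1: eax=7-1=6
cmp eax, 4  (cmp 6,4)
After step 16: ebx = 102.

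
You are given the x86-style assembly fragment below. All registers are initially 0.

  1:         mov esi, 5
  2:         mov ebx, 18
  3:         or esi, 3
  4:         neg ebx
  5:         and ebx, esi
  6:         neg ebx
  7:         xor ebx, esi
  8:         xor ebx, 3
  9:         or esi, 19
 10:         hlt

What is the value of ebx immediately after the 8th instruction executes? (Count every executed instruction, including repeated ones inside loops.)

-2

after mov esi, 5: esi=5
after mov ebx, 18: ebx=18
after or esi, 3: esi=5|3=7
after neg ebx: ebx=-(18)=-18
after and ebx, esi: ebx=(-18)&7=6
after neg ebx: ebx=-(6)=-6
after xor ebx, esi: ebx=(-6)^7=-3
after xor ebx, 3: ebx=(-3)^3=-2
After step 8: ebx = -2.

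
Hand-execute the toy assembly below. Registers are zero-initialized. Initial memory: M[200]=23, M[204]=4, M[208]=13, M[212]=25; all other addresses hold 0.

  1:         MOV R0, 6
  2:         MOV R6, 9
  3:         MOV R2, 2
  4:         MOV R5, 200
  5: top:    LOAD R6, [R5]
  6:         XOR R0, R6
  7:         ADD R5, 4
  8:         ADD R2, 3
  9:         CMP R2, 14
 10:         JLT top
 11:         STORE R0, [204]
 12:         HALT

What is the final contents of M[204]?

after MOV R0, 6: R0=6
after MOV R6, 9: R6=9
after MOV R2, 2: R2=2
after MOV R5, 200: R5=200
after LOAD R6, [R5]: R6=M[200]=23
after XOR R0, R6: R0=6^23=17
after ADD R5, 4: R5=200+4=204
after ADD R2, 3: R2=2+3=5
CMP R2, 14  (cmp 5,14)
JLT top: taken
after LOAD R6, [R5]: R6=M[204]=4
after XOR R0, R6: R0=17^4=21
after ADD R5, 4: R5=204+4=208
after ADD R2, 3: R2=5+3=8
CMP R2, 14  (cmp 8,14)
JLT top: taken
after LOAD R6, [R5]: R6=M[208]=13
after XOR R0, R6: R0=21^13=24
after ADD R5, 4: R5=208+4=212
after ADD R2, 3: R2=8+3=11
CMP R2, 14  (cmp 11,14)
JLT top: taken
after LOAD R6, [R5]: R6=M[212]=25
after XOR R0, R6: R0=24^25=1
after ADD R5, 4: R5=212+4=216
after ADD R2, 3: R2=11+3=14
CMP R2, 14  (cmp 14,14)
JLT top: not taken
STORE R0, [204] → M[204]=1
halt.

1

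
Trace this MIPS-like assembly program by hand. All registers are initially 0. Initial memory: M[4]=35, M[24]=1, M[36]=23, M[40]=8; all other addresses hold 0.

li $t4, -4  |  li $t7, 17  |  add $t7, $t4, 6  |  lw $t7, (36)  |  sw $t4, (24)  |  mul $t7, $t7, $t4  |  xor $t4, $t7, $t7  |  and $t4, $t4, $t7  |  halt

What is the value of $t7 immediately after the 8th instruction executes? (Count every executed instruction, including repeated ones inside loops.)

after li $t4, -4: $t4=-4
after li $t7, 17: $t7=17
after add $t7, $t4, 6: $t7=(-4)+6=2
after lw $t7, (36): $t7=M[36]=23
sw $t4, (24) → M[24]=-4
after mul $t7, $t7, $t4: $t7=23*(-4)=-92
after xor $t4, $t7, $t7: $t4=(-92)^(-92)=0
after and $t4, $t4, $t7: $t4=0&(-92)=0
After step 8: $t7 = -92.

-92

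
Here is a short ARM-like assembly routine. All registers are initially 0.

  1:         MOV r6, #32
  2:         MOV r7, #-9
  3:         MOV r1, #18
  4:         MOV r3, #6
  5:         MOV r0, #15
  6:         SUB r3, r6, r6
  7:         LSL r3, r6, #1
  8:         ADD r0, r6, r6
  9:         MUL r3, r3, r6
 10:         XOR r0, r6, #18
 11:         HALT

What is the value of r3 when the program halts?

2048

after MOV r6, #32: r6=32
after MOV r7, #-9: r7=-9
after MOV r1, #18: r1=18
after MOV r3, #6: r3=6
after MOV r0, #15: r0=15
after SUB r3, r6, r6: r3=32-32=0
after LSL r3, r6, #1: r3=32<<1=64
after ADD r0, r6, r6: r0=32+32=64
after MUL r3, r3, r6: r3=64*32=2048
after XOR r0, r6, #18: r0=32^18=50
halt.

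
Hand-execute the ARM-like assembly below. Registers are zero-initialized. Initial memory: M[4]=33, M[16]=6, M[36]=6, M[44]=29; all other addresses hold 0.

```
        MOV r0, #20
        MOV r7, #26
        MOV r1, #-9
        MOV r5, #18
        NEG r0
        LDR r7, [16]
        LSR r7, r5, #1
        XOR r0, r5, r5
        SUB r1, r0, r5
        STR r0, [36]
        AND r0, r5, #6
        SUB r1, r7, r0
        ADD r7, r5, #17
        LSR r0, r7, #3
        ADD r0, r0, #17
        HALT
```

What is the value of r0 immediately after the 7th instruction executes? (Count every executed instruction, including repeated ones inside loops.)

after MOV r0, #20: r0=20
after MOV r7, #26: r7=26
after MOV r1, #-9: r1=-9
after MOV r5, #18: r5=18
after NEG r0: r0=-(20)=-20
after LDR r7, [16]: r7=M[16]=6
after LSR r7, r5, #1: r7=18>>1=9
After step 7: r0 = -20.

-20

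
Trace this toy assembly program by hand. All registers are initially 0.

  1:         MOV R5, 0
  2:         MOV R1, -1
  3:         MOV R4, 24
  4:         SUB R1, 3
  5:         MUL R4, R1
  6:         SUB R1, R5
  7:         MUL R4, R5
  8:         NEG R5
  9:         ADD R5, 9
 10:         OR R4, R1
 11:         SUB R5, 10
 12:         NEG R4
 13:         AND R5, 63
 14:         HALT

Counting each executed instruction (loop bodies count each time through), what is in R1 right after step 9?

R5=0
R1=-1
R4=24
R1=(-1)-3=-4
R4=24*(-4)=-96
R1=(-4)-0=-4
R4=(-96)*0=0
R5=-(0)=0
R5=0+9=9
After step 9: R1 = -4.

-4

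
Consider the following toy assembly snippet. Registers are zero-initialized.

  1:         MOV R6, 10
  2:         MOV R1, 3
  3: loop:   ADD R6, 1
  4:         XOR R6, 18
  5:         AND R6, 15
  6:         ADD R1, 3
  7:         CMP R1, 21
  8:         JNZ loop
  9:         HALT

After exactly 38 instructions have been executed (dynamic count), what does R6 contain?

R6=10
R1=3
R6=10+1=11
R6=11^18=25
R6=25&15=9
R1=3+3=6
CMP R1, 21  (cmp 6,21)
JNZ loop: taken
R6=9+1=10
R6=10^18=24
R6=24&15=8
R1=6+3=9
CMP R1, 21  (cmp 9,21)
JNZ loop: taken
R6=8+1=9
R6=9^18=27
R6=27&15=11
R1=9+3=12
CMP R1, 21  (cmp 12,21)
JNZ loop: taken
R6=11+1=12
R6=12^18=30
R6=30&15=14
R1=12+3=15
CMP R1, 21  (cmp 15,21)
JNZ loop: taken
R6=14+1=15
R6=15^18=29
R6=29&15=13
R1=15+3=18
CMP R1, 21  (cmp 18,21)
JNZ loop: taken
R6=13+1=14
R6=14^18=28
R6=28&15=12
R1=18+3=21
CMP R1, 21  (cmp 21,21)
JNZ loop: not taken
After step 38: R6 = 12.

12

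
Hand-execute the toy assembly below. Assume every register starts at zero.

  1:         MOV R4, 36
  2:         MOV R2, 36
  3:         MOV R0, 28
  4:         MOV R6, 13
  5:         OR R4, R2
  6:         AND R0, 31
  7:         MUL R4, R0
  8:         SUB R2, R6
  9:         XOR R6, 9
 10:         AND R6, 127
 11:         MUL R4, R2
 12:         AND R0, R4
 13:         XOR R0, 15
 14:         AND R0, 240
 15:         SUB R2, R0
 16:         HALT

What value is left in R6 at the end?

MOV R4, 36 → R4=36
MOV R2, 36 → R2=36
MOV R0, 28 → R0=28
MOV R6, 13 → R6=13
OR R4, R2 → R4=36|36=36
AND R0, 31 → R0=28&31=28
MUL R4, R0 → R4=36*28=1008
SUB R2, R6 → R2=36-13=23
XOR R6, 9 → R6=13^9=4
AND R6, 127 → R6=4&127=4
MUL R4, R2 → R4=1008*23=23184
AND R0, R4 → R0=28&23184=16
XOR R0, 15 → R0=16^15=31
AND R0, 240 → R0=31&240=16
SUB R2, R0 → R2=23-16=7
halt.

4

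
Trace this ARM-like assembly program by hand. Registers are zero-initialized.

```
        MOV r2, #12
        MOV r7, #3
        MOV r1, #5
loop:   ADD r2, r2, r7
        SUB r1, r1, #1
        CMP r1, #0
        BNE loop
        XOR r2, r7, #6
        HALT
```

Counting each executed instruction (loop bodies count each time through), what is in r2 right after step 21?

MOV r2, #12 → r2=12
MOV r7, #3 → r7=3
MOV r1, #5 → r1=5
ADD r2, r2, r7 → r2=12+3=15
SUB r1, r1, #1 → r1=5-1=4
CMP r1, #0  (cmp 4,0)
BNE loop: taken
ADD r2, r2, r7 → r2=15+3=18
SUB r1, r1, #1 → r1=4-1=3
CMP r1, #0  (cmp 3,0)
BNE loop: taken
ADD r2, r2, r7 → r2=18+3=21
SUB r1, r1, #1 → r1=3-1=2
CMP r1, #0  (cmp 2,0)
BNE loop: taken
ADD r2, r2, r7 → r2=21+3=24
SUB r1, r1, #1 → r1=2-1=1
CMP r1, #0  (cmp 1,0)
BNE loop: taken
ADD r2, r2, r7 → r2=24+3=27
SUB r1, r1, #1 → r1=1-1=0
After step 21: r2 = 27.

27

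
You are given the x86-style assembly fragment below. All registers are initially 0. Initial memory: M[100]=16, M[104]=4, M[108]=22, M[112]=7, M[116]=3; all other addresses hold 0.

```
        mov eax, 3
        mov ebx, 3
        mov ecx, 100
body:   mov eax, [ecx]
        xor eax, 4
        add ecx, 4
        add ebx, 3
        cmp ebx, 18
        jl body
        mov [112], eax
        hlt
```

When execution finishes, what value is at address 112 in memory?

7

eax=3
ebx=3
ecx=100
eax=M[100]=16
eax=16^4=20
ecx=100+4=104
ebx=3+3=6
cmp ebx, 18  (cmp 6,18)
jl body: taken
eax=M[104]=4
eax=4^4=0
ecx=104+4=108
ebx=6+3=9
cmp ebx, 18  (cmp 9,18)
jl body: taken
eax=M[108]=22
eax=22^4=18
ecx=108+4=112
ebx=9+3=12
cmp ebx, 18  (cmp 12,18)
jl body: taken
eax=M[112]=7
eax=7^4=3
ecx=112+4=116
ebx=12+3=15
cmp ebx, 18  (cmp 15,18)
jl body: taken
eax=M[116]=3
eax=3^4=7
ecx=116+4=120
ebx=15+3=18
cmp ebx, 18  (cmp 18,18)
jl body: not taken
mov [112], eax → M[112]=7
halt.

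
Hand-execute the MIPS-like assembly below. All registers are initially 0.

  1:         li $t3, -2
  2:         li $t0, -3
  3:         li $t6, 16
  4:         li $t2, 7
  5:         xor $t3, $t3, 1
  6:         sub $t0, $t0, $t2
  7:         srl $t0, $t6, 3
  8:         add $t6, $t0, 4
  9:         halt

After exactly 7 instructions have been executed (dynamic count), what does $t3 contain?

-1

li $t3, -2 → $t3=-2
li $t0, -3 → $t0=-3
li $t6, 16 → $t6=16
li $t2, 7 → $t2=7
xor $t3, $t3, 1 → $t3=(-2)^1=-1
sub $t0, $t0, $t2 → $t0=(-3)-7=-10
srl $t0, $t6, 3 → $t0=16>>3=2
After step 7: $t3 = -1.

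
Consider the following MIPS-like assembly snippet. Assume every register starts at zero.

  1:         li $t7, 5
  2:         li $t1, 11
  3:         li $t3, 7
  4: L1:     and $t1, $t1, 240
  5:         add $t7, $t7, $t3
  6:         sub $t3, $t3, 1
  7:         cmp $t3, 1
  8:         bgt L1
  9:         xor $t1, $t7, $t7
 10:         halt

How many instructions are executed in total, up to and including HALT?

35

li $t7, 5 → $t7=5
li $t1, 11 → $t1=11
li $t3, 7 → $t3=7
and $t1, $t1, 240 → $t1=11&240=0
add $t7, $t7, $t3 → $t7=5+7=12
sub $t3, $t3, 1 → $t3=7-1=6
cmp $t3, 1  (cmp 6,1)
bgt L1: taken
and $t1, $t1, 240 → $t1=0&240=0
add $t7, $t7, $t3 → $t7=12+6=18
sub $t3, $t3, 1 → $t3=6-1=5
cmp $t3, 1  (cmp 5,1)
bgt L1: taken
and $t1, $t1, 240 → $t1=0&240=0
add $t7, $t7, $t3 → $t7=18+5=23
sub $t3, $t3, 1 → $t3=5-1=4
cmp $t3, 1  (cmp 4,1)
bgt L1: taken
and $t1, $t1, 240 → $t1=0&240=0
add $t7, $t7, $t3 → $t7=23+4=27
sub $t3, $t3, 1 → $t3=4-1=3
cmp $t3, 1  (cmp 3,1)
bgt L1: taken
and $t1, $t1, 240 → $t1=0&240=0
add $t7, $t7, $t3 → $t7=27+3=30
sub $t3, $t3, 1 → $t3=3-1=2
cmp $t3, 1  (cmp 2,1)
bgt L1: taken
and $t1, $t1, 240 → $t1=0&240=0
add $t7, $t7, $t3 → $t7=30+2=32
sub $t3, $t3, 1 → $t3=2-1=1
cmp $t3, 1  (cmp 1,1)
bgt L1: not taken
xor $t1, $t7, $t7 → $t1=32^32=0
halt.
Total executed instructions: 35.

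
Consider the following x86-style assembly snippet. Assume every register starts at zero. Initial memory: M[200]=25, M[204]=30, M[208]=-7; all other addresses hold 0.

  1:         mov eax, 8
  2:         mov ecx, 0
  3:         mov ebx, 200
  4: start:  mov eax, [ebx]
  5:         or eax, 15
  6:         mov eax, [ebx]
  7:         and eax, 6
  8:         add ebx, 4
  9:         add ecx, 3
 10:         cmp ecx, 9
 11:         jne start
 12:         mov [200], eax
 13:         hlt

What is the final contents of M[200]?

0

eax=8
ecx=0
ebx=200
eax=M[200]=25
eax=25|15=31
eax=M[200]=25
eax=25&6=0
ebx=200+4=204
ecx=0+3=3
cmp ecx, 9  (cmp 3,9)
jne start: taken
eax=M[204]=30
eax=30|15=31
eax=M[204]=30
eax=30&6=6
ebx=204+4=208
ecx=3+3=6
cmp ecx, 9  (cmp 6,9)
jne start: taken
eax=M[208]=-7
eax=(-7)|15=-1
eax=M[208]=-7
eax=(-7)&6=0
ebx=208+4=212
ecx=6+3=9
cmp ecx, 9  (cmp 9,9)
jne start: not taken
mov [200], eax → M[200]=0
halt.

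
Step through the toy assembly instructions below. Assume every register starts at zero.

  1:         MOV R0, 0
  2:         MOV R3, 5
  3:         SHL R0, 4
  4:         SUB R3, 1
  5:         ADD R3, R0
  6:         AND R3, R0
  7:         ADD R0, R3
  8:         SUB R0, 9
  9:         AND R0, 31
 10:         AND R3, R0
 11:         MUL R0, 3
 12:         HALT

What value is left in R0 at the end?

69

R0=0
R3=5
R0=0<<4=0
R3=5-1=4
R3=4+0=4
R3=4&0=0
R0=0+0=0
R0=0-9=-9
R0=(-9)&31=23
R3=0&23=0
R0=23*3=69
halt.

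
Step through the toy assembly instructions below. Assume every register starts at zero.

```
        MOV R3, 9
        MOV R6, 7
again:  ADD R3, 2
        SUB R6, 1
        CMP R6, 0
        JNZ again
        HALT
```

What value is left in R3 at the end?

after MOV R3, 9: R3=9
after MOV R6, 7: R6=7
after ADD R3, 2: R3=9+2=11
after SUB R6, 1: R6=7-1=6
CMP R6, 0  (cmp 6,0)
JNZ again: taken
after ADD R3, 2: R3=11+2=13
after SUB R6, 1: R6=6-1=5
CMP R6, 0  (cmp 5,0)
JNZ again: taken
after ADD R3, 2: R3=13+2=15
after SUB R6, 1: R6=5-1=4
CMP R6, 0  (cmp 4,0)
JNZ again: taken
after ADD R3, 2: R3=15+2=17
after SUB R6, 1: R6=4-1=3
CMP R6, 0  (cmp 3,0)
JNZ again: taken
after ADD R3, 2: R3=17+2=19
after SUB R6, 1: R6=3-1=2
CMP R6, 0  (cmp 2,0)
JNZ again: taken
after ADD R3, 2: R3=19+2=21
after SUB R6, 1: R6=2-1=1
CMP R6, 0  (cmp 1,0)
JNZ again: taken
after ADD R3, 2: R3=21+2=23
after SUB R6, 1: R6=1-1=0
CMP R6, 0  (cmp 0,0)
JNZ again: not taken
halt.

23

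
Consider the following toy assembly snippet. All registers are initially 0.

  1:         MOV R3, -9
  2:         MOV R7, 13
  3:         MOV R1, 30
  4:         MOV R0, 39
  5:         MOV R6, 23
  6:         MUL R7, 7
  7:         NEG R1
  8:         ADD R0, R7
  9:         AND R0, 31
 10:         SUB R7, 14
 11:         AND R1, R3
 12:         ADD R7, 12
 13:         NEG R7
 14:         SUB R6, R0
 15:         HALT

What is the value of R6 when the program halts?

R3=-9
R7=13
R1=30
R0=39
R6=23
R7=13*7=91
R1=-(30)=-30
R0=39+91=130
R0=130&31=2
R7=91-14=77
R1=(-30)&(-9)=-30
R7=77+12=89
R7=-(89)=-89
R6=23-2=21
halt.

21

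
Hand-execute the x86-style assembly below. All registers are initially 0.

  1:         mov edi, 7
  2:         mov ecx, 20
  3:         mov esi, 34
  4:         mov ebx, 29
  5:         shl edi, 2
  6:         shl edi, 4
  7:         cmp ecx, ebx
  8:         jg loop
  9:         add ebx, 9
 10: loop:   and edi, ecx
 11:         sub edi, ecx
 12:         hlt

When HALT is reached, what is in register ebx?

38

edi=7
ecx=20
esi=34
ebx=29
edi=7<<2=28
edi=28<<4=448
cmp ecx, ebx  (cmp 20,29)
jg loop: not taken
ebx=29+9=38
edi=448&20=0
edi=0-20=-20
halt.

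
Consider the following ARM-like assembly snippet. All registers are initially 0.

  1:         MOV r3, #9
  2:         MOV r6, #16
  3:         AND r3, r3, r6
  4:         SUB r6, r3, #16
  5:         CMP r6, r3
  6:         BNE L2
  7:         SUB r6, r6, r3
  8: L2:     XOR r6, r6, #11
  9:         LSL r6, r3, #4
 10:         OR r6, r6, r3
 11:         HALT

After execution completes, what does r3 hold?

0

r3=9
r6=16
r3=9&16=0
r6=0-16=-16
CMP r6, r3  (cmp -16,0)
BNE L2: taken
r6=(-16)^11=-5
r6=0<<4=0
r6=0|0=0
halt.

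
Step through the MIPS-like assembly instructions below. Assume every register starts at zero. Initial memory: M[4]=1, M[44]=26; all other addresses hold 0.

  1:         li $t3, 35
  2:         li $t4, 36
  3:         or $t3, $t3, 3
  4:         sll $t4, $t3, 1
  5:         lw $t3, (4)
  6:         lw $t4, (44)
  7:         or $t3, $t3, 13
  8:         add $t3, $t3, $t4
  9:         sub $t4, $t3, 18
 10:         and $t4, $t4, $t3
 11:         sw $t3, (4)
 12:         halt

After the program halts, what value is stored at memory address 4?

39

li $t3, 35 → $t3=35
li $t4, 36 → $t4=36
or $t3, $t3, 3 → $t3=35|3=35
sll $t4, $t3, 1 → $t4=35<<1=70
lw $t3, (4) → $t3=M[4]=1
lw $t4, (44) → $t4=M[44]=26
or $t3, $t3, 13 → $t3=1|13=13
add $t3, $t3, $t4 → $t3=13+26=39
sub $t4, $t3, 18 → $t4=39-18=21
and $t4, $t4, $t3 → $t4=21&39=5
sw $t3, (4) → M[4]=39
halt.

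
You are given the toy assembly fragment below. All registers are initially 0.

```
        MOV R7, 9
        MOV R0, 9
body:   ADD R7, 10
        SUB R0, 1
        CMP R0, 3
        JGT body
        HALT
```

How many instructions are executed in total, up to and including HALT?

MOV R7, 9 → R7=9
MOV R0, 9 → R0=9
ADD R7, 10 → R7=9+10=19
SUB R0, 1 → R0=9-1=8
CMP R0, 3  (cmp 8,3)
JGT body: taken
ADD R7, 10 → R7=19+10=29
SUB R0, 1 → R0=8-1=7
CMP R0, 3  (cmp 7,3)
JGT body: taken
ADD R7, 10 → R7=29+10=39
SUB R0, 1 → R0=7-1=6
CMP R0, 3  (cmp 6,3)
JGT body: taken
ADD R7, 10 → R7=39+10=49
SUB R0, 1 → R0=6-1=5
CMP R0, 3  (cmp 5,3)
JGT body: taken
ADD R7, 10 → R7=49+10=59
SUB R0, 1 → R0=5-1=4
CMP R0, 3  (cmp 4,3)
JGT body: taken
ADD R7, 10 → R7=59+10=69
SUB R0, 1 → R0=4-1=3
CMP R0, 3  (cmp 3,3)
JGT body: not taken
halt.
Total executed instructions: 27.

27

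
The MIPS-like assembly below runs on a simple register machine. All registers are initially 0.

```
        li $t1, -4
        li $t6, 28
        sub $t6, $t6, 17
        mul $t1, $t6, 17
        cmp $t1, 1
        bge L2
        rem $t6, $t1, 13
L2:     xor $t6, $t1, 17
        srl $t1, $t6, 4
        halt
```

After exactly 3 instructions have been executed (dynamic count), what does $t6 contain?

11

after li $t1, -4: $t1=-4
after li $t6, 28: $t6=28
after sub $t6, $t6, 17: $t6=28-17=11
After step 3: $t6 = 11.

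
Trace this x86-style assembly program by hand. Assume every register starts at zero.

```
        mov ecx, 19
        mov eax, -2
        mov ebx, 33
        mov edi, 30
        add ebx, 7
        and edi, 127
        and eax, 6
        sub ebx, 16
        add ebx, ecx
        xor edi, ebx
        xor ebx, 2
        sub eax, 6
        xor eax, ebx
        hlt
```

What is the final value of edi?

53

after mov ecx, 19: ecx=19
after mov eax, -2: eax=-2
after mov ebx, 33: ebx=33
after mov edi, 30: edi=30
after add ebx, 7: ebx=33+7=40
after and edi, 127: edi=30&127=30
after and eax, 6: eax=(-2)&6=6
after sub ebx, 16: ebx=40-16=24
after add ebx, ecx: ebx=24+19=43
after xor edi, ebx: edi=30^43=53
after xor ebx, 2: ebx=43^2=41
after sub eax, 6: eax=6-6=0
after xor eax, ebx: eax=0^41=41
halt.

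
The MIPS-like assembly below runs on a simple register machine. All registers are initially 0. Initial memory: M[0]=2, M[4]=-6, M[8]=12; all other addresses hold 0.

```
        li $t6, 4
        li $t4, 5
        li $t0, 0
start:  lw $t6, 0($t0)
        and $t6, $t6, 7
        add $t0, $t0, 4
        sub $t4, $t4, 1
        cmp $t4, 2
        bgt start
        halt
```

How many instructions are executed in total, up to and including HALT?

22

after li $t6, 4: $t6=4
after li $t4, 5: $t4=5
after li $t0, 0: $t0=0
after lw $t6, 0($t0): $t6=M[0]=2
after and $t6, $t6, 7: $t6=2&7=2
after add $t0, $t0, 4: $t0=0+4=4
after sub $t4, $t4, 1: $t4=5-1=4
cmp $t4, 2  (cmp 4,2)
bgt start: taken
after lw $t6, 0($t0): $t6=M[4]=-6
after and $t6, $t6, 7: $t6=(-6)&7=2
after add $t0, $t0, 4: $t0=4+4=8
after sub $t4, $t4, 1: $t4=4-1=3
cmp $t4, 2  (cmp 3,2)
bgt start: taken
after lw $t6, 0($t0): $t6=M[8]=12
after and $t6, $t6, 7: $t6=12&7=4
after add $t0, $t0, 4: $t0=8+4=12
after sub $t4, $t4, 1: $t4=3-1=2
cmp $t4, 2  (cmp 2,2)
bgt start: not taken
halt.
Total executed instructions: 22.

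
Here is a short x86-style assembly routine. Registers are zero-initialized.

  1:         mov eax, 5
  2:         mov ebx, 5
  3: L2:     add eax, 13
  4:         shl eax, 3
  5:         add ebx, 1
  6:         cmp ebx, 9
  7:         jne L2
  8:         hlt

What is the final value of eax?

eax=5
ebx=5
eax=5+13=18
eax=18<<3=144
ebx=5+1=6
cmp ebx, 9  (cmp 6,9)
jne L2: taken
eax=144+13=157
eax=157<<3=1256
ebx=6+1=7
cmp ebx, 9  (cmp 7,9)
jne L2: taken
eax=1256+13=1269
eax=1269<<3=10152
ebx=7+1=8
cmp ebx, 9  (cmp 8,9)
jne L2: taken
eax=10152+13=10165
eax=10165<<3=81320
ebx=8+1=9
cmp ebx, 9  (cmp 9,9)
jne L2: not taken
halt.

81320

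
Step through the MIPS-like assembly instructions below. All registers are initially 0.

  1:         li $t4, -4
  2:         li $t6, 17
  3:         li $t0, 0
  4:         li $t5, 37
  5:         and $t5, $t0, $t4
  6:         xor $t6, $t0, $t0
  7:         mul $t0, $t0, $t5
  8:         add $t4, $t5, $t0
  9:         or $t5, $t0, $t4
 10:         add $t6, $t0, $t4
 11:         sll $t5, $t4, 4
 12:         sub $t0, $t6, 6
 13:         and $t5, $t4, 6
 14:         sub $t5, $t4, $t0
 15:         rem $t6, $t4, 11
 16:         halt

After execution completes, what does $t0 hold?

after li $t4, -4: $t4=-4
after li $t6, 17: $t6=17
after li $t0, 0: $t0=0
after li $t5, 37: $t5=37
after and $t5, $t0, $t4: $t5=0&(-4)=0
after xor $t6, $t0, $t0: $t6=0^0=0
after mul $t0, $t0, $t5: $t0=0*0=0
after add $t4, $t5, $t0: $t4=0+0=0
after or $t5, $t0, $t4: $t5=0|0=0
after add $t6, $t0, $t4: $t6=0+0=0
after sll $t5, $t4, 4: $t5=0<<4=0
after sub $t0, $t6, 6: $t0=0-6=-6
after and $t5, $t4, 6: $t5=0&6=0
after sub $t5, $t4, $t0: $t5=0-(-6)=6
after rem $t6, $t4, 11: $t6=0%11=0
halt.

-6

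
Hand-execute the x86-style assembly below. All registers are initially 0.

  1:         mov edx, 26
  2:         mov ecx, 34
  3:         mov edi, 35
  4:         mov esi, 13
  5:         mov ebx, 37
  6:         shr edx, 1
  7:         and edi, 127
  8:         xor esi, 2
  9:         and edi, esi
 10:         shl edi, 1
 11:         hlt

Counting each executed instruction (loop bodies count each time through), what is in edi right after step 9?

3

mov edx, 26 → edx=26
mov ecx, 34 → ecx=34
mov edi, 35 → edi=35
mov esi, 13 → esi=13
mov ebx, 37 → ebx=37
shr edx, 1 → edx=26>>1=13
and edi, 127 → edi=35&127=35
xor esi, 2 → esi=13^2=15
and edi, esi → edi=35&15=3
After step 9: edi = 3.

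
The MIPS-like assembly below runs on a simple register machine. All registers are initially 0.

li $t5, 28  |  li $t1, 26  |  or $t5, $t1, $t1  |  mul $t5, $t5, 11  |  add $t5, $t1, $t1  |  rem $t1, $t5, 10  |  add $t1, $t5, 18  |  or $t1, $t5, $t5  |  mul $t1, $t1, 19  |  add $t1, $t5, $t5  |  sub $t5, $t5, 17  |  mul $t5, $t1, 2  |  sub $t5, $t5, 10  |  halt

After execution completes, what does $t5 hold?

198

$t5=28
$t1=26
$t5=26|26=26
$t5=26*11=286
$t5=26+26=52
$t1=52%10=2
$t1=52+18=70
$t1=52|52=52
$t1=52*19=988
$t1=52+52=104
$t5=52-17=35
$t5=104*2=208
$t5=208-10=198
halt.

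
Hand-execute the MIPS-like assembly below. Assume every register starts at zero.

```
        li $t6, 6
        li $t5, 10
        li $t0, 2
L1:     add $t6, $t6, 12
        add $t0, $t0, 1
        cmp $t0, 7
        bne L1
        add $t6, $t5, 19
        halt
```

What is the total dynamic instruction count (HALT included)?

25

li $t6, 6 → $t6=6
li $t5, 10 → $t5=10
li $t0, 2 → $t0=2
add $t6, $t6, 12 → $t6=6+12=18
add $t0, $t0, 1 → $t0=2+1=3
cmp $t0, 7  (cmp 3,7)
bne L1: taken
add $t6, $t6, 12 → $t6=18+12=30
add $t0, $t0, 1 → $t0=3+1=4
cmp $t0, 7  (cmp 4,7)
bne L1: taken
add $t6, $t6, 12 → $t6=30+12=42
add $t0, $t0, 1 → $t0=4+1=5
cmp $t0, 7  (cmp 5,7)
bne L1: taken
add $t6, $t6, 12 → $t6=42+12=54
add $t0, $t0, 1 → $t0=5+1=6
cmp $t0, 7  (cmp 6,7)
bne L1: taken
add $t6, $t6, 12 → $t6=54+12=66
add $t0, $t0, 1 → $t0=6+1=7
cmp $t0, 7  (cmp 7,7)
bne L1: not taken
add $t6, $t5, 19 → $t6=10+19=29
halt.
Total executed instructions: 25.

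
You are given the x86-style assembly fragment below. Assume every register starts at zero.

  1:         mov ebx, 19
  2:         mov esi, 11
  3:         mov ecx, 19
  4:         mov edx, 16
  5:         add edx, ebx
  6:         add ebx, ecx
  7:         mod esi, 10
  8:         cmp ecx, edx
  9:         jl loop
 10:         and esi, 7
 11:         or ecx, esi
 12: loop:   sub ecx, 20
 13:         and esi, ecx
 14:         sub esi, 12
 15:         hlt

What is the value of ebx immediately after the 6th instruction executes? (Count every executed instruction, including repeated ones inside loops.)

38

mov ebx, 19 → ebx=19
mov esi, 11 → esi=11
mov ecx, 19 → ecx=19
mov edx, 16 → edx=16
add edx, ebx → edx=16+19=35
add ebx, ecx → ebx=19+19=38
After step 6: ebx = 38.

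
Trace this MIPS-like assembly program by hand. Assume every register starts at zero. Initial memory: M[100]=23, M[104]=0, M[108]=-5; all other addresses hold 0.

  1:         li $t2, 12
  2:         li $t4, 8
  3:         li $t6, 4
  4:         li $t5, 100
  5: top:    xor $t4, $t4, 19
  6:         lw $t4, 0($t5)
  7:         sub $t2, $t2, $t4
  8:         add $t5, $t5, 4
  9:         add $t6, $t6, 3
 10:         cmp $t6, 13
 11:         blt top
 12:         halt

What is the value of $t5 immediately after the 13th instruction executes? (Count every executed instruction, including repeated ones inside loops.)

104

$t2=12
$t4=8
$t6=4
$t5=100
$t4=8^19=27
$t4=M[100]=23
$t2=12-23=-11
$t5=100+4=104
$t6=4+3=7
cmp $t6, 13  (cmp 7,13)
blt top: taken
$t4=23^19=4
$t4=M[104]=0
After step 13: $t5 = 104.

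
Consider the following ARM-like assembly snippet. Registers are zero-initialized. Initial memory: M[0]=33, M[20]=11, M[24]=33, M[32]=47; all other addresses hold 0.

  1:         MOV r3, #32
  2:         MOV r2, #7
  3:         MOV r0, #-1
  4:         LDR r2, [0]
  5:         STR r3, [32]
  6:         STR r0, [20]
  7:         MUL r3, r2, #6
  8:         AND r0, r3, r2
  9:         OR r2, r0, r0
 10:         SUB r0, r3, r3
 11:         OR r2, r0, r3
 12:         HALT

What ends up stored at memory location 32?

32

r3=32
r2=7
r0=-1
r2=M[0]=33
STR r3, [32] → M[32]=32
STR r0, [20] → M[20]=-1
r3=33*6=198
r0=198&33=0
r2=0|0=0
r0=198-198=0
r2=0|198=198
halt.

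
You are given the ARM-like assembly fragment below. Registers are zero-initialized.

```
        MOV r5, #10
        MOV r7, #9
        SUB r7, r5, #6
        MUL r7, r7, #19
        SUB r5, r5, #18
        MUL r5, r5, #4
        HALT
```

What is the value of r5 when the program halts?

r5=10
r7=9
r7=10-6=4
r7=4*19=76
r5=10-18=-8
r5=(-8)*4=-32
halt.

-32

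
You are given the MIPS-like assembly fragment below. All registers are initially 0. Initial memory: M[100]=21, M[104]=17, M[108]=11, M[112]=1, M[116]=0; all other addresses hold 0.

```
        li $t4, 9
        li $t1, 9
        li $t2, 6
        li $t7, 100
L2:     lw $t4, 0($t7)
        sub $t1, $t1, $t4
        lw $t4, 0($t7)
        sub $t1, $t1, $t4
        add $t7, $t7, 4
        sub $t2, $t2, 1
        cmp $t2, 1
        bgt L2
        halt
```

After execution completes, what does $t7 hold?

120

$t4=9
$t1=9
$t2=6
$t7=100
$t4=M[100]=21
$t1=9-21=-12
$t4=M[100]=21
$t1=(-12)-21=-33
$t7=100+4=104
$t2=6-1=5
cmp $t2, 1  (cmp 5,1)
bgt L2: taken
$t4=M[104]=17
$t1=(-33)-17=-50
$t4=M[104]=17
$t1=(-50)-17=-67
$t7=104+4=108
$t2=5-1=4
cmp $t2, 1  (cmp 4,1)
bgt L2: taken
$t4=M[108]=11
$t1=(-67)-11=-78
$t4=M[108]=11
$t1=(-78)-11=-89
$t7=108+4=112
$t2=4-1=3
cmp $t2, 1  (cmp 3,1)
bgt L2: taken
$t4=M[112]=1
$t1=(-89)-1=-90
$t4=M[112]=1
$t1=(-90)-1=-91
$t7=112+4=116
$t2=3-1=2
cmp $t2, 1  (cmp 2,1)
bgt L2: taken
$t4=M[116]=0
$t1=(-91)-0=-91
$t4=M[116]=0
$t1=(-91)-0=-91
$t7=116+4=120
$t2=2-1=1
cmp $t2, 1  (cmp 1,1)
bgt L2: not taken
halt.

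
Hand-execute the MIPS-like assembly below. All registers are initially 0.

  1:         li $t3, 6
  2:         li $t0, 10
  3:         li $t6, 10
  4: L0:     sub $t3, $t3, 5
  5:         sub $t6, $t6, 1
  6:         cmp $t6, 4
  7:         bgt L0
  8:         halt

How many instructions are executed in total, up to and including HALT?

$t3=6
$t0=10
$t6=10
$t3=6-5=1
$t6=10-1=9
cmp $t6, 4  (cmp 9,4)
bgt L0: taken
$t3=1-5=-4
$t6=9-1=8
cmp $t6, 4  (cmp 8,4)
bgt L0: taken
$t3=(-4)-5=-9
$t6=8-1=7
cmp $t6, 4  (cmp 7,4)
bgt L0: taken
$t3=(-9)-5=-14
$t6=7-1=6
cmp $t6, 4  (cmp 6,4)
bgt L0: taken
$t3=(-14)-5=-19
$t6=6-1=5
cmp $t6, 4  (cmp 5,4)
bgt L0: taken
$t3=(-19)-5=-24
$t6=5-1=4
cmp $t6, 4  (cmp 4,4)
bgt L0: not taken
halt.
Total executed instructions: 28.

28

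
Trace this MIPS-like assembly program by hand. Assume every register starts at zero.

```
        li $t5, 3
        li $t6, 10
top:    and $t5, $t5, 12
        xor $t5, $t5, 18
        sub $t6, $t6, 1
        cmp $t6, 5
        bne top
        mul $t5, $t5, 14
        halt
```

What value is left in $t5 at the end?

li $t5, 3 → $t5=3
li $t6, 10 → $t6=10
and $t5, $t5, 12 → $t5=3&12=0
xor $t5, $t5, 18 → $t5=0^18=18
sub $t6, $t6, 1 → $t6=10-1=9
cmp $t6, 5  (cmp 9,5)
bne top: taken
and $t5, $t5, 12 → $t5=18&12=0
xor $t5, $t5, 18 → $t5=0^18=18
sub $t6, $t6, 1 → $t6=9-1=8
cmp $t6, 5  (cmp 8,5)
bne top: taken
and $t5, $t5, 12 → $t5=18&12=0
xor $t5, $t5, 18 → $t5=0^18=18
sub $t6, $t6, 1 → $t6=8-1=7
cmp $t6, 5  (cmp 7,5)
bne top: taken
and $t5, $t5, 12 → $t5=18&12=0
xor $t5, $t5, 18 → $t5=0^18=18
sub $t6, $t6, 1 → $t6=7-1=6
cmp $t6, 5  (cmp 6,5)
bne top: taken
and $t5, $t5, 12 → $t5=18&12=0
xor $t5, $t5, 18 → $t5=0^18=18
sub $t6, $t6, 1 → $t6=6-1=5
cmp $t6, 5  (cmp 5,5)
bne top: not taken
mul $t5, $t5, 14 → $t5=18*14=252
halt.

252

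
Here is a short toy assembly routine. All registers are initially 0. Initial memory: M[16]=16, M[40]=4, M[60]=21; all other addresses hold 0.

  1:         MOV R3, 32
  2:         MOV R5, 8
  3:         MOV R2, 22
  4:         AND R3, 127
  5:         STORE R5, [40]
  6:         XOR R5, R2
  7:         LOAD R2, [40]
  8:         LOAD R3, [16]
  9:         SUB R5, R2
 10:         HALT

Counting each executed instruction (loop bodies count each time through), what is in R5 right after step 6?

R3=32
R5=8
R2=22
R3=32&127=32
STORE R5, [40] → M[40]=8
R5=8^22=30
After step 6: R5 = 30.

30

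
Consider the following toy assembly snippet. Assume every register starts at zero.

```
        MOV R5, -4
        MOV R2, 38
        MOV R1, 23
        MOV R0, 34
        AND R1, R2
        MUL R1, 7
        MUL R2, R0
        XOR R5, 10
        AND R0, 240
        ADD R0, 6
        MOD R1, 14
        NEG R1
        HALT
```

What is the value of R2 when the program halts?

after MOV R5, -4: R5=-4
after MOV R2, 38: R2=38
after MOV R1, 23: R1=23
after MOV R0, 34: R0=34
after AND R1, R2: R1=23&38=6
after MUL R1, 7: R1=6*7=42
after MUL R2, R0: R2=38*34=1292
after XOR R5, 10: R5=(-4)^10=-10
after AND R0, 240: R0=34&240=32
after ADD R0, 6: R0=32+6=38
after MOD R1, 14: R1=42%14=0
after NEG R1: R1=-(0)=0
halt.

1292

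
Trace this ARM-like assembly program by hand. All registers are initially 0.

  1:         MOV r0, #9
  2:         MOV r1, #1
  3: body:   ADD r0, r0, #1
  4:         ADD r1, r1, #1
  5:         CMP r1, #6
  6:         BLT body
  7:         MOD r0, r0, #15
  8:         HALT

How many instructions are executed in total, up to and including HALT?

24

MOV r0, #9 → r0=9
MOV r1, #1 → r1=1
ADD r0, r0, #1 → r0=9+1=10
ADD r1, r1, #1 → r1=1+1=2
CMP r1, #6  (cmp 2,6)
BLT body: taken
ADD r0, r0, #1 → r0=10+1=11
ADD r1, r1, #1 → r1=2+1=3
CMP r1, #6  (cmp 3,6)
BLT body: taken
ADD r0, r0, #1 → r0=11+1=12
ADD r1, r1, #1 → r1=3+1=4
CMP r1, #6  (cmp 4,6)
BLT body: taken
ADD r0, r0, #1 → r0=12+1=13
ADD r1, r1, #1 → r1=4+1=5
CMP r1, #6  (cmp 5,6)
BLT body: taken
ADD r0, r0, #1 → r0=13+1=14
ADD r1, r1, #1 → r1=5+1=6
CMP r1, #6  (cmp 6,6)
BLT body: not taken
MOD r0, r0, #15 → r0=14%15=14
halt.
Total executed instructions: 24.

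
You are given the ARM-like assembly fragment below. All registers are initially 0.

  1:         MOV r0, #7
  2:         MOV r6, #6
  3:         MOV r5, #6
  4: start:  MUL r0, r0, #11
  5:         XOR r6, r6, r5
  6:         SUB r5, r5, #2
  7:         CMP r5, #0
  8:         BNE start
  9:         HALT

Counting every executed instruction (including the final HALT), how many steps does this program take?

19

r0=7
r6=6
r5=6
r0=7*11=77
r6=6^6=0
r5=6-2=4
CMP r5, #0  (cmp 4,0)
BNE start: taken
r0=77*11=847
r6=0^4=4
r5=4-2=2
CMP r5, #0  (cmp 2,0)
BNE start: taken
r0=847*11=9317
r6=4^2=6
r5=2-2=0
CMP r5, #0  (cmp 0,0)
BNE start: not taken
halt.
Total executed instructions: 19.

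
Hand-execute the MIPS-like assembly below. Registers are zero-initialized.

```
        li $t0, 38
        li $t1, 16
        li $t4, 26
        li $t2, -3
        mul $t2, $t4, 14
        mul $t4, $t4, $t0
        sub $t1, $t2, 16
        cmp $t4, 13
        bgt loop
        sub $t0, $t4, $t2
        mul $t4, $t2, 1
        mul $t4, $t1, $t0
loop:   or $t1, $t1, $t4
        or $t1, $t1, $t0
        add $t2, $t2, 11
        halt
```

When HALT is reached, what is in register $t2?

375

li $t0, 38 → $t0=38
li $t1, 16 → $t1=16
li $t4, 26 → $t4=26
li $t2, -3 → $t2=-3
mul $t2, $t4, 14 → $t2=26*14=364
mul $t4, $t4, $t0 → $t4=26*38=988
sub $t1, $t2, 16 → $t1=364-16=348
cmp $t4, 13  (cmp 988,13)
bgt loop: taken
or $t1, $t1, $t4 → $t1=348|988=988
or $t1, $t1, $t0 → $t1=988|38=1022
add $t2, $t2, 11 → $t2=364+11=375
halt.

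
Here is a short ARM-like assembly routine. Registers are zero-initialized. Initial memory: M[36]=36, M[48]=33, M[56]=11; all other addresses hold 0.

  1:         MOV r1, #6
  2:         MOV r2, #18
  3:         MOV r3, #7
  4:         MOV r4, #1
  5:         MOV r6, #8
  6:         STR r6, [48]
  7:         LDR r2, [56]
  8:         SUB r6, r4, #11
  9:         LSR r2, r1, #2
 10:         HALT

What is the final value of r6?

r1=6
r2=18
r3=7
r4=1
r6=8
STR r6, [48] → M[48]=8
r2=M[56]=11
r6=1-11=-10
r2=6>>2=1
halt.

-10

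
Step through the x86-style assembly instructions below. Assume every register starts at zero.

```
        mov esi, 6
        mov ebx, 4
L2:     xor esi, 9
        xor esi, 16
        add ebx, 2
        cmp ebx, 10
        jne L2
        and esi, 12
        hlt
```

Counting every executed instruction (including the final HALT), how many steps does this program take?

after mov esi, 6: esi=6
after mov ebx, 4: ebx=4
after xor esi, 9: esi=6^9=15
after xor esi, 16: esi=15^16=31
after add ebx, 2: ebx=4+2=6
cmp ebx, 10  (cmp 6,10)
jne L2: taken
after xor esi, 9: esi=31^9=22
after xor esi, 16: esi=22^16=6
after add ebx, 2: ebx=6+2=8
cmp ebx, 10  (cmp 8,10)
jne L2: taken
after xor esi, 9: esi=6^9=15
after xor esi, 16: esi=15^16=31
after add ebx, 2: ebx=8+2=10
cmp ebx, 10  (cmp 10,10)
jne L2: not taken
after and esi, 12: esi=31&12=12
halt.
Total executed instructions: 19.

19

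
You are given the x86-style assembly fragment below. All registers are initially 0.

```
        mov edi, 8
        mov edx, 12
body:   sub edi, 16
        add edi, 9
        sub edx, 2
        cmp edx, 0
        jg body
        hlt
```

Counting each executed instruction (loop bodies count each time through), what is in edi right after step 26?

-27

edi=8
edx=12
edi=8-16=-8
edi=(-8)+9=1
edx=12-2=10
cmp edx, 0  (cmp 10,0)
jg body: taken
edi=1-16=-15
edi=(-15)+9=-6
edx=10-2=8
cmp edx, 0  (cmp 8,0)
jg body: taken
edi=(-6)-16=-22
edi=(-22)+9=-13
edx=8-2=6
cmp edx, 0  (cmp 6,0)
jg body: taken
edi=(-13)-16=-29
edi=(-29)+9=-20
edx=6-2=4
cmp edx, 0  (cmp 4,0)
jg body: taken
edi=(-20)-16=-36
edi=(-36)+9=-27
edx=4-2=2
cmp edx, 0  (cmp 2,0)
After step 26: edi = -27.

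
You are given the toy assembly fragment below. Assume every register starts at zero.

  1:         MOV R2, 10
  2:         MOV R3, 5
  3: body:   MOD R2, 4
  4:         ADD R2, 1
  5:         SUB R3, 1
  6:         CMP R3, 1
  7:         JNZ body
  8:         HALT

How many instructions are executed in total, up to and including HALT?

23

after MOV R2, 10: R2=10
after MOV R3, 5: R3=5
after MOD R2, 4: R2=10%4=2
after ADD R2, 1: R2=2+1=3
after SUB R3, 1: R3=5-1=4
CMP R3, 1  (cmp 4,1)
JNZ body: taken
after MOD R2, 4: R2=3%4=3
after ADD R2, 1: R2=3+1=4
after SUB R3, 1: R3=4-1=3
CMP R3, 1  (cmp 3,1)
JNZ body: taken
after MOD R2, 4: R2=4%4=0
after ADD R2, 1: R2=0+1=1
after SUB R3, 1: R3=3-1=2
CMP R3, 1  (cmp 2,1)
JNZ body: taken
after MOD R2, 4: R2=1%4=1
after ADD R2, 1: R2=1+1=2
after SUB R3, 1: R3=2-1=1
CMP R3, 1  (cmp 1,1)
JNZ body: not taken
halt.
Total executed instructions: 23.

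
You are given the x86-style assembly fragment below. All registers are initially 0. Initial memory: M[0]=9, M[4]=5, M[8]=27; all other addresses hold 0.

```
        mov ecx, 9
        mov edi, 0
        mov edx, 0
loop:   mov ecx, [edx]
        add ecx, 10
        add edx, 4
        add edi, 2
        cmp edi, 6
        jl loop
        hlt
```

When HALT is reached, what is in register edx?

12

mov ecx, 9 → ecx=9
mov edi, 0 → edi=0
mov edx, 0 → edx=0
mov ecx, [edx] → ecx=M[0]=9
add ecx, 10 → ecx=9+10=19
add edx, 4 → edx=0+4=4
add edi, 2 → edi=0+2=2
cmp edi, 6  (cmp 2,6)
jl loop: taken
mov ecx, [edx] → ecx=M[4]=5
add ecx, 10 → ecx=5+10=15
add edx, 4 → edx=4+4=8
add edi, 2 → edi=2+2=4
cmp edi, 6  (cmp 4,6)
jl loop: taken
mov ecx, [edx] → ecx=M[8]=27
add ecx, 10 → ecx=27+10=37
add edx, 4 → edx=8+4=12
add edi, 2 → edi=4+2=6
cmp edi, 6  (cmp 6,6)
jl loop: not taken
halt.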